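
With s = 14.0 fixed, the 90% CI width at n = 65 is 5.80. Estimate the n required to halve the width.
n ≈ 260

CI width ∝ 1/√n
To reduce width by factor 2, need √n to grow by 2 → need 2² = 4 times as many samples.

Current: n = 65, width = 5.80
New: n = 260, width ≈ 2.87

Width reduced by factor of 5.80/2.87 = 2.02.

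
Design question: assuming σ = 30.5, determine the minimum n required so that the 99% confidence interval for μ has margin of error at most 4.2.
n ≥ 350

For margin E ≤ 4.2:
n ≥ (z* · σ / E)²
n ≥ (2.576 · 30.5 / 4.2)²
n ≥ 349.94

Minimum n = 350 (rounding up)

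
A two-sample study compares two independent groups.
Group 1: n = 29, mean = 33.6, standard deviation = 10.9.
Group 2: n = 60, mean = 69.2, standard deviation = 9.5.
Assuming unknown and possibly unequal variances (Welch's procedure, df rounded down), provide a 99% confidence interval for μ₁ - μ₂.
(-41.94, -29.26)

Difference: x̄₁ - x̄₂ = -35.60
SE = √(s₁²/n₁ + s₂²/n₂) = √(10.9²/29 + 9.5²/60) = 2.3667
df = 49.19 → 49 (Welch–Satterthwaite, rounded down)
t* = 2.680

CI: -35.60 ± 2.680 · 2.3667 = -35.60 ± 6.34 = (-41.94, -29.26)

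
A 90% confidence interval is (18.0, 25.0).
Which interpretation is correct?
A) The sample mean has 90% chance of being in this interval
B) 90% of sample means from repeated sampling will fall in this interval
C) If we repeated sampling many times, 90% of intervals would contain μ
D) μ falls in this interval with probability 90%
C

A) Wrong — x̄ is observed and sits in the interval by construction.
B) Wrong — coverage applies to intervals containing μ, not to future x̄ values.
C) Correct — this is the frequentist long-run coverage interpretation.
D) Wrong — μ is fixed; the randomness lives in the interval, not in μ.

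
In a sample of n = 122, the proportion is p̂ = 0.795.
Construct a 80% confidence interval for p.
(0.748, 0.842)

Proportion CI:
SE = √(p̂(1-p̂)/n) = √(0.795 · 0.205 / 122) = 0.03655

z* = 1.282
Margin = z* · SE = 1.282 · 0.03655 = 0.0469

CI: 0.795 ± 0.0469 = (0.748, 0.842)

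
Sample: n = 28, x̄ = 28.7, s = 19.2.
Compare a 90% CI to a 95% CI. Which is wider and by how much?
95% CI is wider by 2.53

df = 27
90% CI: t* = 1.703, (22.52, 34.88), width = 2 · t* · s/√n = 12.36
95% CI: t* = 2.052, (21.25, 36.15), width = 2 · t* · s/√n = 14.89

The 95% CI is wider by 14.89 - 12.36 = 2.53.
Higher confidence requires a wider interval.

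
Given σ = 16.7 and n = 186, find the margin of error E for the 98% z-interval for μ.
Margin of error = 2.85

Margin of error = z* · σ/√n
= 2.326 · 16.7/√186
= 2.326 · 16.7/13.6382
= 2.85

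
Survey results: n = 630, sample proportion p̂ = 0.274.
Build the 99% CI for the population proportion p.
(0.228, 0.320)

Proportion CI:
SE = √(p̂(1-p̂)/n) = √(0.274 · 0.726 / 630) = 0.01777

z* = 2.576
Margin = z* · SE = 2.576 · 0.01777 = 0.0458

CI: 0.274 ± 0.0458 = (0.228, 0.320)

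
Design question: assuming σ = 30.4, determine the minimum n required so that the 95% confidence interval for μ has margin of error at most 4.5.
n ≥ 176

For margin E ≤ 4.5:
n ≥ (z* · σ / E)²
n ≥ (1.960 · 30.4 / 4.5)²
n ≥ 175.32

Minimum n = 176 (rounding up)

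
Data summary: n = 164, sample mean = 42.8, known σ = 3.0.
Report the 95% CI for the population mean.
(42.34, 43.26)

z-interval (σ known):
z* = 1.960 for 95% confidence

Margin of error = z* · σ/√n = 1.960 · 3.0/√164 = 0.46

CI: (42.8 - 0.46, 42.8 + 0.46) = (42.34, 43.26)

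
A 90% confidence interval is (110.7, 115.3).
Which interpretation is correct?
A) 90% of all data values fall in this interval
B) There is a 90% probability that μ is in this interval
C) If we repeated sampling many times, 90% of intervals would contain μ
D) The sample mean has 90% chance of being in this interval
C

A) Wrong — a CI is about the parameter μ, not individual data values.
B) Wrong — μ is fixed; the randomness lives in the interval, not in μ.
C) Correct — this is the frequentist long-run coverage interpretation.
D) Wrong — x̄ is observed and sits in the interval by construction.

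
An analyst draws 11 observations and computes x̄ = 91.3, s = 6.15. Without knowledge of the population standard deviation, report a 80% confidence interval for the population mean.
(88.76, 93.84)

t-interval (σ unknown):
df = n - 1 = 10
t* = 1.372 for 80% confidence

Margin of error = t* · s/√n = 1.372 · 6.15/√11 = 2.54

CI: (88.76, 93.84)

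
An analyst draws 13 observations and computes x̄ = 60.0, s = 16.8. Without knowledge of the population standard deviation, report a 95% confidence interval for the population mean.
(49.85, 70.15)

t-interval (σ unknown):
df = n - 1 = 12
t* = 2.179 for 95% confidence

Margin of error = t* · s/√n = 2.179 · 16.8/√13 = 10.15

CI: (49.85, 70.15)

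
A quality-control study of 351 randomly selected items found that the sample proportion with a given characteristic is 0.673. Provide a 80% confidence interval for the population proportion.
(0.641, 0.705)

Proportion CI:
SE = √(p̂(1-p̂)/n) = √(0.673 · 0.327 / 351) = 0.02504

z* = 1.282
Margin = z* · SE = 1.282 · 0.02504 = 0.0321

CI: 0.673 ± 0.0321 = (0.641, 0.705)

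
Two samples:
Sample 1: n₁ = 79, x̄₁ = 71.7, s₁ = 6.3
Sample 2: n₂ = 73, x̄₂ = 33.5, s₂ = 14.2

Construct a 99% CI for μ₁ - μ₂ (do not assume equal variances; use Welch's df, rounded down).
(33.45, 42.95)

Difference: x̄₁ - x̄₂ = 38.20
SE = √(s₁²/n₁ + s₂²/n₂) = √(6.3²/79 + 14.2²/73) = 1.8068
df = 97.59 → 97 (Welch–Satterthwaite, rounded down)
t* = 2.627

CI: 38.20 ± 2.627 · 1.8068 = 38.20 ± 4.75 = (33.45, 42.95)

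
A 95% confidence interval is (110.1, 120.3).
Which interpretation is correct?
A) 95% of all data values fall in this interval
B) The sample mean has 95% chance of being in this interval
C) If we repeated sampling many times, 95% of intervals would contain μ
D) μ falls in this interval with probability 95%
C

A) Wrong — a CI is about the parameter μ, not individual data values.
B) Wrong — x̄ is observed and sits in the interval by construction.
C) Correct — this is the frequentist long-run coverage interpretation.
D) Wrong — μ is fixed; the randomness lives in the interval, not in μ.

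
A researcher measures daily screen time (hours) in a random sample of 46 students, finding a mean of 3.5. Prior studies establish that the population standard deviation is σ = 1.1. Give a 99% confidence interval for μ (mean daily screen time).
(3.08, 3.92)

z-interval (σ known):
z* = 2.576 for 99% confidence

Margin of error = z* · σ/√n = 2.576 · 1.1/√46 = 0.42

CI: (3.5 - 0.42, 3.5 + 0.42) = (3.08, 3.92)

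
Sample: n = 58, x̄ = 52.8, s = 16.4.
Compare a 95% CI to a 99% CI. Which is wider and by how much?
99% CI is wider by 2.86

df = 57
95% CI: t* = 2.002, (48.49, 57.11), width = 2 · t* · s/√n = 8.62
99% CI: t* = 2.665, (47.06, 58.54), width = 2 · t* · s/√n = 11.48

The 99% CI is wider by 11.48 - 8.62 = 2.86.
Higher confidence requires a wider interval.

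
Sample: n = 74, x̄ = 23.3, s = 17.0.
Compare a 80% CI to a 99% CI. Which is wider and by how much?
99% CI is wider by 5.34

df = 73
80% CI: t* = 1.293, (20.74, 25.86), width = 2 · t* · s/√n = 5.11
99% CI: t* = 2.645, (18.07, 28.53), width = 2 · t* · s/√n = 10.45

The 99% CI is wider by 10.45 - 5.11 = 5.34.
Higher confidence requires a wider interval.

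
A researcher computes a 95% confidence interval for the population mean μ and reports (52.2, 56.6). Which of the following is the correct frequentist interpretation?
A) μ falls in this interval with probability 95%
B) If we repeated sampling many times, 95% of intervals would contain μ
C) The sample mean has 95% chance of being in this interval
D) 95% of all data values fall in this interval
B

A) Wrong — μ is fixed; the randomness lives in the interval, not in μ.
B) Correct — this is the frequentist long-run coverage interpretation.
C) Wrong — x̄ is observed and sits in the interval by construction.
D) Wrong — a CI is about the parameter μ, not individual data values.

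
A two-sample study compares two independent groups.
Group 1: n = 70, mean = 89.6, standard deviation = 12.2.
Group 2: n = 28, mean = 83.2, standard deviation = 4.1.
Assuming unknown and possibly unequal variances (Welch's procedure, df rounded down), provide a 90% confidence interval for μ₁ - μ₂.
(3.66, 9.14)

Difference: x̄₁ - x̄₂ = 6.40
SE = √(s₁²/n₁ + s₂²/n₂) = √(12.2²/70 + 4.1²/28) = 1.6513
df = 94.26 → 94 (Welch–Satterthwaite, rounded down)
t* = 1.661

CI: 6.40 ± 1.661 · 1.6513 = 6.40 ± 2.74 = (3.66, 9.14)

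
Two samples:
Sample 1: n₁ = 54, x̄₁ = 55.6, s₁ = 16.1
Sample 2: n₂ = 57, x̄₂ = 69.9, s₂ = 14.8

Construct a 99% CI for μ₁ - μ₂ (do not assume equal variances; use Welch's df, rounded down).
(-22.01, -6.59)

Difference: x̄₁ - x̄₂ = -14.30
SE = √(s₁²/n₁ + s₂²/n₂) = √(16.1²/54 + 14.8²/57) = 2.9399
df = 106.95 → 106 (Welch–Satterthwaite, rounded down)
t* = 2.623

CI: -14.30 ± 2.623 · 2.9399 = -14.30 ± 7.71 = (-22.01, -6.59)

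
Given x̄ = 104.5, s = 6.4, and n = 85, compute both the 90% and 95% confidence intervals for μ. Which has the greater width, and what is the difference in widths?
95% CI is wider by 0.45

df = 84
90% CI: t* = 1.663, (103.35, 105.65), width = 2 · t* · s/√n = 2.31
95% CI: t* = 1.989, (103.12, 105.88), width = 2 · t* · s/√n = 2.76

The 95% CI is wider by 2.76 - 2.31 = 0.45.
Higher confidence requires a wider interval.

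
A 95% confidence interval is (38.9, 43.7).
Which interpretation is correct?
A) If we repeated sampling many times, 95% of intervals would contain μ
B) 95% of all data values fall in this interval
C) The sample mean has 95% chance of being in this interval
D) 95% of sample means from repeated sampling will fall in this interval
A

A) Correct — this is the frequentist long-run coverage interpretation.
B) Wrong — a CI is about the parameter μ, not individual data values.
C) Wrong — x̄ is observed and sits in the interval by construction.
D) Wrong — coverage applies to intervals containing μ, not to future x̄ values.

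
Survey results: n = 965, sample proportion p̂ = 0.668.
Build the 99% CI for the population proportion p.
(0.629, 0.707)

Proportion CI:
SE = √(p̂(1-p̂)/n) = √(0.668 · 0.332 / 965) = 0.01516

z* = 2.576
Margin = z* · SE = 2.576 · 0.01516 = 0.0391

CI: 0.668 ± 0.0391 = (0.629, 0.707)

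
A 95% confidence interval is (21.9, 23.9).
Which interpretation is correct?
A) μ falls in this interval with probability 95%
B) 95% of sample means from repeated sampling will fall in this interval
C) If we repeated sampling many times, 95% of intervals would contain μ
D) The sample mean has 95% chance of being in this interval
C

A) Wrong — μ is fixed; the randomness lives in the interval, not in μ.
B) Wrong — coverage applies to intervals containing μ, not to future x̄ values.
C) Correct — this is the frequentist long-run coverage interpretation.
D) Wrong — x̄ is observed and sits in the interval by construction.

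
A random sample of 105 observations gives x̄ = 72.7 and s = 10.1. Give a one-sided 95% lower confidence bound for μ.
μ ≥ 71.06

Lower bound (one-sided):
t* = 1.660 (one-sided for 95%)
Lower bound = x̄ - t* · s/√n = 72.7 - 1.660 · 10.1/√105 = 71.06

We are 95% confident that μ ≥ 71.06.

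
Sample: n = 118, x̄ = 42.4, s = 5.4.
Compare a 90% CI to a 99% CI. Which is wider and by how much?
99% CI is wider by 0.95

df = 117
90% CI: t* = 1.658, (41.58, 43.22), width = 2 · t* · s/√n = 1.65
99% CI: t* = 2.619, (41.10, 43.70), width = 2 · t* · s/√n = 2.60

The 99% CI is wider by 2.60 - 1.65 = 0.95.
Higher confidence requires a wider interval.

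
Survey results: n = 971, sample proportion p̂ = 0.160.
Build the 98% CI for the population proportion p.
(0.133, 0.187)

Proportion CI:
SE = √(p̂(1-p̂)/n) = √(0.160 · 0.840 / 971) = 0.01176

z* = 2.326
Margin = z* · SE = 2.326 · 0.01176 = 0.0274

CI: 0.160 ± 0.0274 = (0.133, 0.187)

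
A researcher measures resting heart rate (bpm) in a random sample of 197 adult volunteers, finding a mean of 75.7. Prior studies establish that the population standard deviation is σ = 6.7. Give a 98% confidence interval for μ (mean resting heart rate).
(74.59, 76.81)

z-interval (σ known):
z* = 2.326 for 98% confidence

Margin of error = z* · σ/√n = 2.326 · 6.7/√197 = 1.11

CI: (75.7 - 1.11, 75.7 + 1.11) = (74.59, 76.81)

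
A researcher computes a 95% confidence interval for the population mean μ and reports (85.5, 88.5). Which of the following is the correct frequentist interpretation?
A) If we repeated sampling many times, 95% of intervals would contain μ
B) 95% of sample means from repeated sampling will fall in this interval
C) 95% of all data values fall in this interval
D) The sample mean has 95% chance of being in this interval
A

A) Correct — this is the frequentist long-run coverage interpretation.
B) Wrong — coverage applies to intervals containing μ, not to future x̄ values.
C) Wrong — a CI is about the parameter μ, not individual data values.
D) Wrong — x̄ is observed and sits in the interval by construction.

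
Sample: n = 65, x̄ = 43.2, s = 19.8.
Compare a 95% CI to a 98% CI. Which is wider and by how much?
98% CI is wider by 1.91

df = 64
95% CI: t* = 1.998, (38.29, 48.11), width = 2 · t* · s/√n = 9.81
98% CI: t* = 2.386, (37.34, 49.06), width = 2 · t* · s/√n = 11.72

The 98% CI is wider by 11.72 - 9.81 = 1.91.
Higher confidence requires a wider interval.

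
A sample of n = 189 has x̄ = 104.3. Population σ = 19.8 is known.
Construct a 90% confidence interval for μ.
(101.93, 106.67)

z-interval (σ known):
z* = 1.645 for 90% confidence

Margin of error = z* · σ/√n = 1.645 · 19.8/√189 = 2.37

CI: (104.3 - 2.37, 104.3 + 2.37) = (101.93, 106.67)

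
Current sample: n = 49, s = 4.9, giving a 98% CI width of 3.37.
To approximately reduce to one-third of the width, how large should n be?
n ≈ 441

CI width ∝ 1/√n
To reduce width by factor 3, need √n to grow by 3 → need 3² = 9 times as many samples.

Current: n = 49, width = 3.37
New: n = 441, width ≈ 1.09

Width reduced by factor of 3.37/1.09 = 3.09.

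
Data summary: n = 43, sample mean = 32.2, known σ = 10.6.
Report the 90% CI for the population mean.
(29.54, 34.86)

z-interval (σ known):
z* = 1.645 for 90% confidence

Margin of error = z* · σ/√n = 1.645 · 10.6/√43 = 2.66

CI: (32.2 - 2.66, 32.2 + 2.66) = (29.54, 34.86)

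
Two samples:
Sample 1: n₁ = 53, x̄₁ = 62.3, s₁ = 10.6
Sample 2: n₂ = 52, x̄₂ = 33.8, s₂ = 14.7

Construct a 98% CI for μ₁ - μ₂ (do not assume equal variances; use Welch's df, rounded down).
(22.57, 34.43)

Difference: x̄₁ - x̄₂ = 28.50
SE = √(s₁²/n₁ + s₂²/n₂) = √(10.6²/53 + 14.7²/52) = 2.5051
df = 92.66 → 92 (Welch–Satterthwaite, rounded down)
t* = 2.368

CI: 28.50 ± 2.368 · 2.5051 = 28.50 ± 5.93 = (22.57, 34.43)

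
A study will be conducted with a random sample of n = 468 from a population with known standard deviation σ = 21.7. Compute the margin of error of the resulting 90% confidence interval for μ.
Margin of error = 1.65

Margin of error = z* · σ/√n
= 1.645 · 21.7/√468
= 1.645 · 21.7/21.6333
= 1.65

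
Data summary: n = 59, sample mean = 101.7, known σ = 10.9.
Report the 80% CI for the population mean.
(99.88, 103.52)

z-interval (σ known):
z* = 1.282 for 80% confidence

Margin of error = z* · σ/√n = 1.282 · 10.9/√59 = 1.82

CI: (101.7 - 1.82, 101.7 + 1.82) = (99.88, 103.52)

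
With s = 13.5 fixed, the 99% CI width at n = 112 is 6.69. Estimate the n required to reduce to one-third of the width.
n ≈ 1008

CI width ∝ 1/√n
To reduce width by factor 3, need √n to grow by 3 → need 3² = 9 times as many samples.

Current: n = 112, width = 6.69
New: n = 1008, width ≈ 2.19

Width reduced by factor of 6.69/2.19 = 3.05.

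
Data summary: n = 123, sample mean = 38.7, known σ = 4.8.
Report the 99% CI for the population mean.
(37.59, 39.81)

z-interval (σ known):
z* = 2.576 for 99% confidence

Margin of error = z* · σ/√n = 2.576 · 4.8/√123 = 1.11

CI: (38.7 - 1.11, 38.7 + 1.11) = (37.59, 39.81)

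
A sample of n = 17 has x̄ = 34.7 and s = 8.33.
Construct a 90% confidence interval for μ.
(31.17, 38.23)

t-interval (σ unknown):
df = n - 1 = 16
t* = 1.746 for 90% confidence

Margin of error = t* · s/√n = 1.746 · 8.33/√17 = 3.53

CI: (31.17, 38.23)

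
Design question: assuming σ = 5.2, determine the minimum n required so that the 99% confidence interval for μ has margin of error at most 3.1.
n ≥ 19

For margin E ≤ 3.1:
n ≥ (z* · σ / E)²
n ≥ (2.576 · 5.2 / 3.1)²
n ≥ 18.67

Minimum n = 19 (rounding up)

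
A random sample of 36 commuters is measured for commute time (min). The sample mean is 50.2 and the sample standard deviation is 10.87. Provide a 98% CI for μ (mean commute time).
(45.78, 54.62)

t-interval (σ unknown):
df = n - 1 = 35
t* = 2.438 for 98% confidence

Margin of error = t* · s/√n = 2.438 · 10.87/√36 = 4.42

CI: (45.78, 54.62)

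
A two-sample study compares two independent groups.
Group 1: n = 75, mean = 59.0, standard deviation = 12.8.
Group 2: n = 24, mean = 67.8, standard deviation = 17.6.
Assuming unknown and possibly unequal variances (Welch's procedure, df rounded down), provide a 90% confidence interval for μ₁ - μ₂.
(-15.39, -2.21)

Difference: x̄₁ - x̄₂ = -8.80
SE = √(s₁²/n₁ + s₂²/n₂) = √(12.8²/75 + 17.6²/24) = 3.8847
df = 31.17 → 31 (Welch–Satterthwaite, rounded down)
t* = 1.696

CI: -8.80 ± 1.696 · 3.8847 = -8.80 ± 6.59 = (-15.39, -2.21)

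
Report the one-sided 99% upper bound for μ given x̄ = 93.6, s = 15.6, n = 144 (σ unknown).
μ ≤ 96.66

Upper bound (one-sided):
t* = 2.353 (one-sided for 99%)
Upper bound = x̄ + t* · s/√n = 93.6 + 2.353 · 15.6/√144 = 96.66

We are 99% confident that μ ≤ 96.66.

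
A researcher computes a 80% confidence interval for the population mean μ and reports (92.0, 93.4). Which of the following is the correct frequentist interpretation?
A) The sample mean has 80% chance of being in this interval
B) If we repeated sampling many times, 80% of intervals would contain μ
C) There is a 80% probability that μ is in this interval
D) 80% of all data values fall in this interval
B

A) Wrong — x̄ is observed and sits in the interval by construction.
B) Correct — this is the frequentist long-run coverage interpretation.
C) Wrong — μ is fixed; the randomness lives in the interval, not in μ.
D) Wrong — a CI is about the parameter μ, not individual data values.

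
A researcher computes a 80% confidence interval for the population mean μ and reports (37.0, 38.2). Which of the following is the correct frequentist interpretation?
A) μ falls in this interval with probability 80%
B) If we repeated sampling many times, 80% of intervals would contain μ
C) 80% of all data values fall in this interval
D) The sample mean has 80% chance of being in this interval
B

A) Wrong — μ is fixed; the randomness lives in the interval, not in μ.
B) Correct — this is the frequentist long-run coverage interpretation.
C) Wrong — a CI is about the parameter μ, not individual data values.
D) Wrong — x̄ is observed and sits in the interval by construction.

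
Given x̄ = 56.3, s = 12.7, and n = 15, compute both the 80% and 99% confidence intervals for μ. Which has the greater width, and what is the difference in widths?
99% CI is wider by 10.70

df = 14
80% CI: t* = 1.345, (51.89, 60.71), width = 2 · t* · s/√n = 8.82
99% CI: t* = 2.977, (46.54, 66.06), width = 2 · t* · s/√n = 19.52

The 99% CI is wider by 19.52 - 8.82 = 10.70.
Higher confidence requires a wider interval.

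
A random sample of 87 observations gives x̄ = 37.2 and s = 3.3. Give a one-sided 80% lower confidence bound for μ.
μ ≥ 36.90

Lower bound (one-sided):
t* = 0.846 (one-sided for 80%)
Lower bound = x̄ - t* · s/√n = 37.2 - 0.846 · 3.3/√87 = 36.90

We are 80% confident that μ ≥ 36.90.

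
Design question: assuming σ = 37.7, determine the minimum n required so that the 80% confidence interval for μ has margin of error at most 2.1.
n ≥ 530

For margin E ≤ 2.1:
n ≥ (z* · σ / E)²
n ≥ (1.282 · 37.7 / 2.1)²
n ≥ 529.69

Minimum n = 530 (rounding up)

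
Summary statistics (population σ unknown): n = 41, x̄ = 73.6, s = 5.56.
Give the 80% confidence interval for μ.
(72.47, 74.73)

t-interval (σ unknown):
df = n - 1 = 40
t* = 1.303 for 80% confidence

Margin of error = t* · s/√n = 1.303 · 5.56/√41 = 1.13

CI: (72.47, 74.73)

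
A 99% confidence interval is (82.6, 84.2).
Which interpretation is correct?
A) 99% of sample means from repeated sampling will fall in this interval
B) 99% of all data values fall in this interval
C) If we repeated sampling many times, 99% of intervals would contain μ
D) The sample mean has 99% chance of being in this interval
C

A) Wrong — coverage applies to intervals containing μ, not to future x̄ values.
B) Wrong — a CI is about the parameter μ, not individual data values.
C) Correct — this is the frequentist long-run coverage interpretation.
D) Wrong — x̄ is observed and sits in the interval by construction.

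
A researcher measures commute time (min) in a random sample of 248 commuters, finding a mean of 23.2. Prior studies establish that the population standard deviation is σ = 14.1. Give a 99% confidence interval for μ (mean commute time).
(20.89, 25.51)

z-interval (σ known):
z* = 2.576 for 99% confidence

Margin of error = z* · σ/√n = 2.576 · 14.1/√248 = 2.31

CI: (23.2 - 2.31, 23.2 + 2.31) = (20.89, 25.51)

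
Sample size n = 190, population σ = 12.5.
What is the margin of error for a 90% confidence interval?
Margin of error = 1.49

Margin of error = z* · σ/√n
= 1.645 · 12.5/√190
= 1.645 · 12.5/13.7840
= 1.49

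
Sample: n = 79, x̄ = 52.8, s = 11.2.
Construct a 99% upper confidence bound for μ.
μ ≤ 55.79

Upper bound (one-sided):
t* = 2.375 (one-sided for 99%)
Upper bound = x̄ + t* · s/√n = 52.8 + 2.375 · 11.2/√79 = 55.79

We are 99% confident that μ ≤ 55.79.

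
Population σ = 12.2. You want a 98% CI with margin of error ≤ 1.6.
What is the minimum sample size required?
n ≥ 315

For margin E ≤ 1.6:
n ≥ (z* · σ / E)²
n ≥ (2.326 · 12.2 / 1.6)²
n ≥ 314.56

Minimum n = 315 (rounding up)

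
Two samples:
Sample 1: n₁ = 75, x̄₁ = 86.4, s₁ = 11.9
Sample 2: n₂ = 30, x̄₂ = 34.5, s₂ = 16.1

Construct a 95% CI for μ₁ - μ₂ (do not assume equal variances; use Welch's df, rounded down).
(45.35, 58.45)

Difference: x̄₁ - x̄₂ = 51.90
SE = √(s₁²/n₁ + s₂²/n₂) = √(11.9²/75 + 16.1²/30) = 3.2448
df = 42.27 → 42 (Welch–Satterthwaite, rounded down)
t* = 2.018

CI: 51.90 ± 2.018 · 3.2448 = 51.90 ± 6.55 = (45.35, 58.45)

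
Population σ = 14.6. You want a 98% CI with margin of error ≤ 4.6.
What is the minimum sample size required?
n ≥ 55

For margin E ≤ 4.6:
n ≥ (z* · σ / E)²
n ≥ (2.326 · 14.6 / 4.6)²
n ≥ 54.50

Minimum n = 55 (rounding up)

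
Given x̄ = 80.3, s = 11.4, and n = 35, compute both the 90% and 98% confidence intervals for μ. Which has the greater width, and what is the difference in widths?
98% CI is wider by 2.89

df = 34
90% CI: t* = 1.691, (77.04, 83.56), width = 2 · t* · s/√n = 6.52
98% CI: t* = 2.441, (75.60, 85.00), width = 2 · t* · s/√n = 9.41

The 98% CI is wider by 9.41 - 6.52 = 2.89.
Higher confidence requires a wider interval.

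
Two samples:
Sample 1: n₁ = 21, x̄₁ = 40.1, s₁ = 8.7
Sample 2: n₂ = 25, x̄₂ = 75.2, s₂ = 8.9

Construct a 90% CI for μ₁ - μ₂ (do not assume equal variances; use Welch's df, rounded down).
(-39.48, -30.72)

Difference: x̄₁ - x̄₂ = -35.10
SE = √(s₁²/n₁ + s₂²/n₂) = √(8.7²/21 + 8.9²/25) = 2.6024
df = 42.96 → 42 (Welch–Satterthwaite, rounded down)
t* = 1.682

CI: -35.10 ± 1.682 · 2.6024 = -35.10 ± 4.38 = (-39.48, -30.72)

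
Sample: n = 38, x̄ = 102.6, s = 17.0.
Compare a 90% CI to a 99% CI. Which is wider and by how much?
99% CI is wider by 5.67

df = 37
90% CI: t* = 1.687, (97.95, 107.25), width = 2 · t* · s/√n = 9.30
99% CI: t* = 2.715, (95.11, 110.09), width = 2 · t* · s/√n = 14.97

The 99% CI is wider by 14.97 - 9.30 = 5.67.
Higher confidence requires a wider interval.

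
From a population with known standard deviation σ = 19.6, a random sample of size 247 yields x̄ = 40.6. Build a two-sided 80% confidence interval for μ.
(39.00, 42.20)

z-interval (σ known):
z* = 1.282 for 80% confidence

Margin of error = z* · σ/√n = 1.282 · 19.6/√247 = 1.60

CI: (40.6 - 1.60, 40.6 + 1.60) = (39.00, 42.20)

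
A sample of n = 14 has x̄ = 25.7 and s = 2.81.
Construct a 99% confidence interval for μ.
(23.44, 27.96)

t-interval (σ unknown):
df = n - 1 = 13
t* = 3.012 for 99% confidence

Margin of error = t* · s/√n = 3.012 · 2.81/√14 = 2.26

CI: (23.44, 27.96)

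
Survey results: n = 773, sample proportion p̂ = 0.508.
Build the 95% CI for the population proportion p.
(0.473, 0.543)

Proportion CI:
SE = √(p̂(1-p̂)/n) = √(0.508 · 0.492 / 773) = 0.01798

z* = 1.960
Margin = z* · SE = 1.960 · 0.01798 = 0.0352

CI: 0.508 ± 0.0352 = (0.473, 0.543)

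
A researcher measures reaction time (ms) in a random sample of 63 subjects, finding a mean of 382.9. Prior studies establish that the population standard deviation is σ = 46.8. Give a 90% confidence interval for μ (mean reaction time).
(373.20, 392.60)

z-interval (σ known):
z* = 1.645 for 90% confidence

Margin of error = z* · σ/√n = 1.645 · 46.8/√63 = 9.70

CI: (382.9 - 9.70, 382.9 + 9.70) = (373.20, 392.60)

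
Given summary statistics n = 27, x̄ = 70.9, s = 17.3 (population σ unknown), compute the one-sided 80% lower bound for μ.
μ ≥ 68.05

Lower bound (one-sided):
t* = 0.856 (one-sided for 80%)
Lower bound = x̄ - t* · s/√n = 70.9 - 0.856 · 17.3/√27 = 68.05

We are 80% confident that μ ≥ 68.05.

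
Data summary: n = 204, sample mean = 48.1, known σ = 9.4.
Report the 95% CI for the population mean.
(46.81, 49.39)

z-interval (σ known):
z* = 1.960 for 95% confidence

Margin of error = z* · σ/√n = 1.960 · 9.4/√204 = 1.29

CI: (48.1 - 1.29, 48.1 + 1.29) = (46.81, 49.39)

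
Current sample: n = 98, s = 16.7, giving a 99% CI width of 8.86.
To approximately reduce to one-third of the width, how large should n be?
n ≈ 882

CI width ∝ 1/√n
To reduce width by factor 3, need √n to grow by 3 → need 3² = 9 times as many samples.

Current: n = 98, width = 8.86
New: n = 882, width ≈ 2.90

Width reduced by factor of 8.86/2.90 = 3.06.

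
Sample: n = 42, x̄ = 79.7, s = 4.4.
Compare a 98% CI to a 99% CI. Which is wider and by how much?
99% CI is wider by 0.38

df = 41
98% CI: t* = 2.421, (78.06, 81.34), width = 2 · t* · s/√n = 3.29
99% CI: t* = 2.701, (77.87, 81.53), width = 2 · t* · s/√n = 3.67

The 99% CI is wider by 3.67 - 3.29 = 0.38.
Higher confidence requires a wider interval.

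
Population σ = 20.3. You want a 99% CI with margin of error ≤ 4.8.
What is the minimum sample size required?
n ≥ 119

For margin E ≤ 4.8:
n ≥ (z* · σ / E)²
n ≥ (2.576 · 20.3 / 4.8)²
n ≥ 118.69

Minimum n = 119 (rounding up)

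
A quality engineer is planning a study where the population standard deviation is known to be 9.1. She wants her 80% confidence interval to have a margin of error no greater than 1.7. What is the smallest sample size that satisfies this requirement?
n ≥ 48

For margin E ≤ 1.7:
n ≥ (z* · σ / E)²
n ≥ (1.282 · 9.1 / 1.7)²
n ≥ 47.09

Minimum n = 48 (rounding up)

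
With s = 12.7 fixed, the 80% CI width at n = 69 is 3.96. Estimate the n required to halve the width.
n ≈ 276

CI width ∝ 1/√n
To reduce width by factor 2, need √n to grow by 2 → need 2² = 4 times as many samples.

Current: n = 69, width = 3.96
New: n = 276, width ≈ 1.96

Width reduced by factor of 3.96/1.96 = 2.02.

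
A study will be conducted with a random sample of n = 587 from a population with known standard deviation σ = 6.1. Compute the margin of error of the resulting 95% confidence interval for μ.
Margin of error = 0.49

Margin of error = z* · σ/√n
= 1.960 · 6.1/√587
= 1.960 · 6.1/24.2281
= 0.49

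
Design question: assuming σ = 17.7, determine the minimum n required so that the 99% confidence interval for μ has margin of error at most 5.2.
n ≥ 77

For margin E ≤ 5.2:
n ≥ (z* · σ / E)²
n ≥ (2.576 · 17.7 / 5.2)²
n ≥ 76.88

Minimum n = 77 (rounding up)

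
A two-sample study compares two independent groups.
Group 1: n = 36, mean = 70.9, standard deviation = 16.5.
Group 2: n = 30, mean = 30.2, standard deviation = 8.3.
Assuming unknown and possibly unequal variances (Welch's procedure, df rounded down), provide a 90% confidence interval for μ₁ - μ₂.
(35.44, 45.96)

Difference: x̄₁ - x̄₂ = 40.70
SE = √(s₁²/n₁ + s₂²/n₂) = √(16.5²/36 + 8.3²/30) = 3.1399
df = 53.53 → 53 (Welch–Satterthwaite, rounded down)
t* = 1.674

CI: 40.70 ± 1.674 · 3.1399 = 40.70 ± 5.26 = (35.44, 45.96)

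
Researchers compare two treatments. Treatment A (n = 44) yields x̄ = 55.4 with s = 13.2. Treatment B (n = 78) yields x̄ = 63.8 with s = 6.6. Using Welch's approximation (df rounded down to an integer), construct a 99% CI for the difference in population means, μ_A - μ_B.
(-14.07, -2.73)

Difference: x̄₁ - x̄₂ = -8.40
SE = √(s₁²/n₁ + s₂²/n₂) = √(13.2²/44 + 6.6²/78) = 2.1257
df = 55.37 → 55 (Welch–Satterthwaite, rounded down)
t* = 2.668

CI: -8.40 ± 2.668 · 2.1257 = -8.40 ± 5.67 = (-14.07, -2.73)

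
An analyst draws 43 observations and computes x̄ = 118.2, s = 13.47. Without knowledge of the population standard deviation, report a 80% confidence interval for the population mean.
(115.53, 120.87)

t-interval (σ unknown):
df = n - 1 = 42
t* = 1.302 for 80% confidence

Margin of error = t* · s/√n = 1.302 · 13.47/√43 = 2.67

CI: (115.53, 120.87)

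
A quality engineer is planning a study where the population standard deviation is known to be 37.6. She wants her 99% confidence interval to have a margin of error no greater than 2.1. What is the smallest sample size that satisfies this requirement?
n ≥ 2128

For margin E ≤ 2.1:
n ≥ (z* · σ / E)²
n ≥ (2.576 · 37.6 / 2.1)²
n ≥ 2127.30

Minimum n = 2128 (rounding up)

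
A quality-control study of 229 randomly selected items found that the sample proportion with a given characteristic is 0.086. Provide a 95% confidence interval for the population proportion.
(0.050, 0.122)

Proportion CI:
SE = √(p̂(1-p̂)/n) = √(0.086 · 0.914 / 229) = 0.01853

z* = 1.960
Margin = z* · SE = 1.960 · 0.01853 = 0.0363

CI: 0.086 ± 0.0363 = (0.050, 0.122)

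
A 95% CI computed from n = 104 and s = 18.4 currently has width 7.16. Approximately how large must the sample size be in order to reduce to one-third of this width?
n ≈ 936

CI width ∝ 1/√n
To reduce width by factor 3, need √n to grow by 3 → need 3² = 9 times as many samples.

Current: n = 104, width = 7.16
New: n = 936, width ≈ 2.36

Width reduced by factor of 7.16/2.36 = 3.03.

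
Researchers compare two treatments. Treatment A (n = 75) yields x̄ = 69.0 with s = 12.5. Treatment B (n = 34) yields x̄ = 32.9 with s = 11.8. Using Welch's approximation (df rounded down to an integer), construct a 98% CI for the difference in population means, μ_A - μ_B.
(30.18, 42.02)

Difference: x̄₁ - x̄₂ = 36.10
SE = √(s₁²/n₁ + s₂²/n₂) = √(12.5²/75 + 11.8²/34) = 2.4857
df = 67.34 → 67 (Welch–Satterthwaite, rounded down)
t* = 2.383

CI: 36.10 ± 2.383 · 2.4857 = 36.10 ± 5.92 = (30.18, 42.02)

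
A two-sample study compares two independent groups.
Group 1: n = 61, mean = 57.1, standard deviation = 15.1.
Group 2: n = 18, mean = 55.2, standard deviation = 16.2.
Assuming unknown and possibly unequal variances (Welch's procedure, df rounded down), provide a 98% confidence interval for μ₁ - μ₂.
(-8.71, 12.51)

Difference: x̄₁ - x̄₂ = 1.90
SE = √(s₁²/n₁ + s₂²/n₂) = √(15.1²/61 + 16.2²/18) = 4.2799
df = 26.34 → 26 (Welch–Satterthwaite, rounded down)
t* = 2.479

CI: 1.90 ± 2.479 · 4.2799 = 1.90 ± 10.61 = (-8.71, 12.51)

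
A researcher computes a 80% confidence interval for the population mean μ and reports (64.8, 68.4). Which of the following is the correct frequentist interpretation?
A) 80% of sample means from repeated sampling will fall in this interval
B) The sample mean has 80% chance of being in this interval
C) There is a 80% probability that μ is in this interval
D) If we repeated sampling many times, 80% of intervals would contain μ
D

A) Wrong — coverage applies to intervals containing μ, not to future x̄ values.
B) Wrong — x̄ is observed and sits in the interval by construction.
C) Wrong — μ is fixed; the randomness lives in the interval, not in μ.
D) Correct — this is the frequentist long-run coverage interpretation.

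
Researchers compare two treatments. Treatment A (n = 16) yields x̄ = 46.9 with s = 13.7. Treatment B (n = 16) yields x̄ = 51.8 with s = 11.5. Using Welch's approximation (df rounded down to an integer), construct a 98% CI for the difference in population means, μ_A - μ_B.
(-15.91, 6.11)

Difference: x̄₁ - x̄₂ = -4.90
SE = √(s₁²/n₁ + s₂²/n₂) = √(13.7²/16 + 11.5²/16) = 4.4717
df = 29.13 → 29 (Welch–Satterthwaite, rounded down)
t* = 2.462

CI: -4.90 ± 2.462 · 4.4717 = -4.90 ± 11.01 = (-15.91, 6.11)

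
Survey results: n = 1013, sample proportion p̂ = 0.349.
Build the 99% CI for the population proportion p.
(0.310, 0.388)

Proportion CI:
SE = √(p̂(1-p̂)/n) = √(0.349 · 0.651 / 1013) = 0.01498

z* = 2.576
Margin = z* · SE = 2.576 · 0.01498 = 0.0386

CI: 0.349 ± 0.0386 = (0.310, 0.388)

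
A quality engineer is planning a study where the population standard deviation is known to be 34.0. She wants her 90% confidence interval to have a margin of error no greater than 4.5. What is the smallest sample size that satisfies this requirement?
n ≥ 155

For margin E ≤ 4.5:
n ≥ (z* · σ / E)²
n ≥ (1.645 · 34.0 / 4.5)²
n ≥ 154.48

Minimum n = 155 (rounding up)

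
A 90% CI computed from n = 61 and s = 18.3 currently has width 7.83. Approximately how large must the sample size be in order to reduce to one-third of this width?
n ≈ 549

CI width ∝ 1/√n
To reduce width by factor 3, need √n to grow by 3 → need 3² = 9 times as many samples.

Current: n = 61, width = 7.83
New: n = 549, width ≈ 2.57

Width reduced by factor of 7.83/2.57 = 3.05.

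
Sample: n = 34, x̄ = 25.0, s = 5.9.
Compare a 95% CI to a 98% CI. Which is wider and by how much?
98% CI is wider by 0.83

df = 33
95% CI: t* = 2.035, (22.94, 27.06), width = 2 · t* · s/√n = 4.12
98% CI: t* = 2.445, (22.53, 27.47), width = 2 · t* · s/√n = 4.95

The 98% CI is wider by 4.95 - 4.12 = 0.83.
Higher confidence requires a wider interval.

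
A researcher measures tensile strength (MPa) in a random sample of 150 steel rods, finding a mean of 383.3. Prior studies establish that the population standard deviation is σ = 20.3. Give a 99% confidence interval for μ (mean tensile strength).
(379.03, 387.57)

z-interval (σ known):
z* = 2.576 for 99% confidence

Margin of error = z* · σ/√n = 2.576 · 20.3/√150 = 4.27

CI: (383.3 - 4.27, 383.3 + 4.27) = (379.03, 387.57)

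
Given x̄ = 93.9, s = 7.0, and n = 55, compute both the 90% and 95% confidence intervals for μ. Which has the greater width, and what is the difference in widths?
95% CI is wider by 0.62

df = 54
90% CI: t* = 1.674, (92.32, 95.48), width = 2 · t* · s/√n = 3.16
95% CI: t* = 2.005, (92.01, 95.79), width = 2 · t* · s/√n = 3.78

The 95% CI is wider by 3.78 - 3.16 = 0.62.
Higher confidence requires a wider interval.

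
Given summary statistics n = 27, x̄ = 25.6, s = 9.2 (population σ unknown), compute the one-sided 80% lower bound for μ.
μ ≥ 24.08

Lower bound (one-sided):
t* = 0.856 (one-sided for 80%)
Lower bound = x̄ - t* · s/√n = 25.6 - 0.856 · 9.2/√27 = 24.08

We are 80% confident that μ ≥ 24.08.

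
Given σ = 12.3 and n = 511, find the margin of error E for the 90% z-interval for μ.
Margin of error = 0.90

Margin of error = z* · σ/√n
= 1.645 · 12.3/√511
= 1.645 · 12.3/22.6053
= 0.90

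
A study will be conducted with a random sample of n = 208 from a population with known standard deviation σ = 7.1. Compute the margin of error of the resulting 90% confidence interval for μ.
Margin of error = 0.81

Margin of error = z* · σ/√n
= 1.645 · 7.1/√208
= 1.645 · 7.1/14.4222
= 0.81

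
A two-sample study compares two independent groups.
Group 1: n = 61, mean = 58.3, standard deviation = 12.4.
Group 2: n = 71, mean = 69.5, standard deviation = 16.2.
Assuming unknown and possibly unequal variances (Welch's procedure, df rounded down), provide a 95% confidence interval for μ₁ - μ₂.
(-16.13, -6.27)

Difference: x̄₁ - x̄₂ = -11.20
SE = √(s₁²/n₁ + s₂²/n₂) = √(12.4²/61 + 16.2²/71) = 2.4934
df = 128.37 → 128 (Welch–Satterthwaite, rounded down)
t* = 1.979

CI: -11.20 ± 1.979 · 2.4934 = -11.20 ± 4.93 = (-16.13, -6.27)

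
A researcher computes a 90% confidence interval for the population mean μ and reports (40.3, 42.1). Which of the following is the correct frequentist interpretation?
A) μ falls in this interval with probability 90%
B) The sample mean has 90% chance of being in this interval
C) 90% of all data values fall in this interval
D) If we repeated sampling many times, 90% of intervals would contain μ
D

A) Wrong — μ is fixed; the randomness lives in the interval, not in μ.
B) Wrong — x̄ is observed and sits in the interval by construction.
C) Wrong — a CI is about the parameter μ, not individual data values.
D) Correct — this is the frequentist long-run coverage interpretation.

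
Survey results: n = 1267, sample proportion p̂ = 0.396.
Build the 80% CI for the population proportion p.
(0.378, 0.414)

Proportion CI:
SE = √(p̂(1-p̂)/n) = √(0.396 · 0.604 / 1267) = 0.01374

z* = 1.282
Margin = z* · SE = 1.282 · 0.01374 = 0.0176

CI: 0.396 ± 0.0176 = (0.378, 0.414)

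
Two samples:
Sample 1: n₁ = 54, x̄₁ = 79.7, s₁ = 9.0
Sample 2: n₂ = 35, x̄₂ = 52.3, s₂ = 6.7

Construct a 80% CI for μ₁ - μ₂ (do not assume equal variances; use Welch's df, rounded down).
(25.24, 29.56)

Difference: x̄₁ - x̄₂ = 27.40
SE = √(s₁²/n₁ + s₂²/n₂) = √(9.0²/54 + 6.7²/35) = 1.6681
df = 85.24 → 85 (Welch–Satterthwaite, rounded down)
t* = 1.292

CI: 27.40 ± 1.292 · 1.6681 = 27.40 ± 2.16 = (25.24, 29.56)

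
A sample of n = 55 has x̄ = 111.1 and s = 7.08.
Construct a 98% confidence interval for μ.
(108.81, 113.39)

t-interval (σ unknown):
df = n - 1 = 54
t* = 2.397 for 98% confidence

Margin of error = t* · s/√n = 2.397 · 7.08/√55 = 2.29

CI: (108.81, 113.39)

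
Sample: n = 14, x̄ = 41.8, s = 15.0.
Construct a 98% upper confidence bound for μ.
μ ≤ 50.95

Upper bound (one-sided):
t* = 2.282 (one-sided for 98%)
Upper bound = x̄ + t* · s/√n = 41.8 + 2.282 · 15.0/√14 = 50.95

We are 98% confident that μ ≤ 50.95.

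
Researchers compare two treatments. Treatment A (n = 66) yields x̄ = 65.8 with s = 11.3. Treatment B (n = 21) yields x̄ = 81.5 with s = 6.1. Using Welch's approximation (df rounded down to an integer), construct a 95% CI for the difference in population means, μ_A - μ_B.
(-19.55, -11.85)

Difference: x̄₁ - x̄₂ = -15.70
SE = √(s₁²/n₁ + s₂²/n₂) = √(11.3²/66 + 6.1²/21) = 1.9253
df = 64.03 → 64 (Welch–Satterthwaite, rounded down)
t* = 1.998

CI: -15.70 ± 1.998 · 1.9253 = -15.70 ± 3.85 = (-19.55, -11.85)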